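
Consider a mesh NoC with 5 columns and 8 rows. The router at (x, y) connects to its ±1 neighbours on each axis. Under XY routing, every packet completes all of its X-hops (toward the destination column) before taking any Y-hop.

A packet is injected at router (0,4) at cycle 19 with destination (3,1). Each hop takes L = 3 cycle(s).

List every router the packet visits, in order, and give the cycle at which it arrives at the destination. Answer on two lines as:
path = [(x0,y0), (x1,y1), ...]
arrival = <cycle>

[0] x=0 y=4 t=19
[1] x=1 y=4 t=22 →E
[2] x=2 y=4 t=25 →E
[3] x=3 y=4 t=28 →E
[4] x=3 y=3 t=31 →S
[5] x=3 y=2 t=34 →S
[6] x=3 y=1 t=37 →S

path = [(0,4), (1,4), (2,4), (3,4), (3,3), (3,2), (3,1)]
arrival = 37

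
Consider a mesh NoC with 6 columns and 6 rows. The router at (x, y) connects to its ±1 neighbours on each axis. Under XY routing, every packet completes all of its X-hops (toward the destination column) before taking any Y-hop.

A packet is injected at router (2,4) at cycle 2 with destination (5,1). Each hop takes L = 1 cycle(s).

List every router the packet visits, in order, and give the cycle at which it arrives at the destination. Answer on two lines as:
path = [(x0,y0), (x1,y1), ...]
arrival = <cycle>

  0. router=(2,4) cycle=2 (inject)
  1. router=(3,4) cycle=3 dir=E
  2. router=(4,4) cycle=4 dir=E
  3. router=(5,4) cycle=5 dir=E
  4. router=(5,3) cycle=6 dir=S
  5. router=(5,2) cycle=7 dir=S
  6. router=(5,1) cycle=8 dir=S

path = [(2,4), (3,4), (4,4), (5,4), (5,3), (5,2), (5,1)]
arrival = 8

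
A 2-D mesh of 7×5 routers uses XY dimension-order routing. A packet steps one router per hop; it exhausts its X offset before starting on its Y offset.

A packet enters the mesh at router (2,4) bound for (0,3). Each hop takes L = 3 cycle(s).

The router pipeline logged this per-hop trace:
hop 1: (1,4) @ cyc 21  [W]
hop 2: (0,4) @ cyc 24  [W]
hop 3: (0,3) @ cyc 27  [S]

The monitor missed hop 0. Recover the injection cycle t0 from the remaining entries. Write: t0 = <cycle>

The first recorded entry is hop 1 at cycle 21.
Subtract one hop: t0 = 21 − 3 = 18.

t0 = 18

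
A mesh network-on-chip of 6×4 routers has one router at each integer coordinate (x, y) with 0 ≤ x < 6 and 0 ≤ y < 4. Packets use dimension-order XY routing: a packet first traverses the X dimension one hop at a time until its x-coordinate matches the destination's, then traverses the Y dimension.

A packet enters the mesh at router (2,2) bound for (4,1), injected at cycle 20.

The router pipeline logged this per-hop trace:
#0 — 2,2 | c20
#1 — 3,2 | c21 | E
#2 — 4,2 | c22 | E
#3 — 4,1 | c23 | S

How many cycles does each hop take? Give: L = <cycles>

L = 1

Δcyc across hop 0→1: 21 − 20 = 1.
Each hop adds L, hence L = 1.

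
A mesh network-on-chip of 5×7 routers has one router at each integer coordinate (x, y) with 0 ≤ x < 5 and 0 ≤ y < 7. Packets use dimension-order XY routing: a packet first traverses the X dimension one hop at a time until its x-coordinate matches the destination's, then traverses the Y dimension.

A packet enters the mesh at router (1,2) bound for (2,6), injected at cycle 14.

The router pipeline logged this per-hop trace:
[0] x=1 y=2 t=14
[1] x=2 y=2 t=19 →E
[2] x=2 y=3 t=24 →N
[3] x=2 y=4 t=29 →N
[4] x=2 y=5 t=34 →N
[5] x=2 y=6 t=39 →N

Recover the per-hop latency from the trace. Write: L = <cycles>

L = 5

cyc[1] − cyc[0] = 19 − 14 = 5.
Per-hop latency L = Δcyc = 5.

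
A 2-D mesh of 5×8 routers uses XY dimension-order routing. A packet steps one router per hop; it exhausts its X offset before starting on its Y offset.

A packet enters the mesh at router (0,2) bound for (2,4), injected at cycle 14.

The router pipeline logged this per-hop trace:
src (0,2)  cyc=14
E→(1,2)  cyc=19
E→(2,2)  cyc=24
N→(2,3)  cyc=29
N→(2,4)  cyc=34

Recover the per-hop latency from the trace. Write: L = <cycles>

cyc[1] − cyc[0] = 19 − 14 = 5.
One hop costs L cycles, so L = 5.

L = 5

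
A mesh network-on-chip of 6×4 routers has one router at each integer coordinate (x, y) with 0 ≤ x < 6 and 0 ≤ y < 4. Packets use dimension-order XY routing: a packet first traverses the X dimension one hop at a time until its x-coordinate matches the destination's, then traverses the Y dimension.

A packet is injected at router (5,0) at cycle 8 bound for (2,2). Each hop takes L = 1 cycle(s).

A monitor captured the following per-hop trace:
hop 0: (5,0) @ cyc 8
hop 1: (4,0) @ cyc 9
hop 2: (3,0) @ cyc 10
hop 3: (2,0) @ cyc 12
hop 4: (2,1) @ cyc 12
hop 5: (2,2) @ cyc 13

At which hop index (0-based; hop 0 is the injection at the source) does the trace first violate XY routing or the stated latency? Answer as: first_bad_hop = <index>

first_bad_hop = 3

check 1→ d=(-1,0) cyc+1: ok
check 2→ d=(-1,0) cyc+1: ok
check 3→ d=(-1,0) cyc+2: BAD: Δcyc=2≠L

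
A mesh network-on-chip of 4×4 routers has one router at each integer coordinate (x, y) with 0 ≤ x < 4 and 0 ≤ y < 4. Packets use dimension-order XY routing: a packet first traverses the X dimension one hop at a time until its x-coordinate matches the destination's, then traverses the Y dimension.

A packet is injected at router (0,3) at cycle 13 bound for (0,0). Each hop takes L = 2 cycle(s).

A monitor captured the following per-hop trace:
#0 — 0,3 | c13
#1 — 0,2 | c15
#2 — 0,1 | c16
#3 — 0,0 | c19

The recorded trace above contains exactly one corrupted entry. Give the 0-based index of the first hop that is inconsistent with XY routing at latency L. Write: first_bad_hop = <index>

  1: Δx=+0 Δy=-1 Δt=2 [ok]
  2: Δx=+0 Δy=-1 Δt=1 [BAD: Δcyc=1≠L]

first_bad_hop = 2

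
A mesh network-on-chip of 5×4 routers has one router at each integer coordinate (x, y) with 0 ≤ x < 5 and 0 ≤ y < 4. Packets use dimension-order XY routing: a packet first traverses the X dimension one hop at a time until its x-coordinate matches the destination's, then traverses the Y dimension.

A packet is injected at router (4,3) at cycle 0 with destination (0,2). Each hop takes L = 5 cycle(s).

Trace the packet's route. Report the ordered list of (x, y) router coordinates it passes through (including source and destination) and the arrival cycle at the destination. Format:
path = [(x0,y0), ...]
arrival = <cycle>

hop 0: (4,3) @ cyc 0
hop 1: (3,3) @ cyc 5  [W]
hop 2: (2,3) @ cyc 10  [W]
hop 3: (1,3) @ cyc 15  [W]
hop 4: (0,3) @ cyc 20  [W]
hop 5: (0,2) @ cyc 25  [S]

path = [(4,3), (3,3), (2,3), (1,3), (0,3), (0,2)]
arrival = 25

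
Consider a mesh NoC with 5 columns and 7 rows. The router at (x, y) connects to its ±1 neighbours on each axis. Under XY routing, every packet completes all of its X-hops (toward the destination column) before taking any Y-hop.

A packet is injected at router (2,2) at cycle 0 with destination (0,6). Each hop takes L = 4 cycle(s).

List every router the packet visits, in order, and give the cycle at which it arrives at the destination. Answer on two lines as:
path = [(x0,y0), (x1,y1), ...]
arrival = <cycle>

path = [(2,2), (1,2), (0,2), (0,3), (0,4), (0,5), (0,6)]
arrival = 24

  0. router=(2,2) cycle=0 (inject)
  1. router=(1,2) cycle=4 dir=W
  2. router=(0,2) cycle=8 dir=W
  3. router=(0,3) cycle=12 dir=N
  4. router=(0,4) cycle=16 dir=N
  5. router=(0,5) cycle=20 dir=N
  6. router=(0,6) cycle=24 dir=N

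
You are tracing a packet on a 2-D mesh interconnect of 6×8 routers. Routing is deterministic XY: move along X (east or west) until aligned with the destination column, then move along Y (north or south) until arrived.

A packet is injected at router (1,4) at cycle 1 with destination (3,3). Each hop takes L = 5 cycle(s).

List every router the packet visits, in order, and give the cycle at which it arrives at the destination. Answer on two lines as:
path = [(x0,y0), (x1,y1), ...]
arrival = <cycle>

path = [(1,4), (2,4), (3,4), (3,3)]
arrival = 16

src (1,4)  cyc=1
E→(2,4)  cyc=6
E→(3,4)  cyc=11
S→(3,3)  cyc=16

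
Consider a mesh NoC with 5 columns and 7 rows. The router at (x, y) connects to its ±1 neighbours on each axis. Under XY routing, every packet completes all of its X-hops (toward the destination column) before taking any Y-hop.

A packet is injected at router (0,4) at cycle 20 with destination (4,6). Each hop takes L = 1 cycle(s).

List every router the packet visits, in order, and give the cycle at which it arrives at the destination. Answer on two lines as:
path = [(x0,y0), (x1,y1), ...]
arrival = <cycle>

path = [(0,4), (1,4), (2,4), (3,4), (4,4), (4,5), (4,6)]
arrival = 26

t=20: at (0,4)
t=21: at (1,4) after E
t=22: at (2,4) after E
t=23: at (3,4) after E
t=24: at (4,4) after E
t=25: at (4,5) after N
t=26: at (4,6) after N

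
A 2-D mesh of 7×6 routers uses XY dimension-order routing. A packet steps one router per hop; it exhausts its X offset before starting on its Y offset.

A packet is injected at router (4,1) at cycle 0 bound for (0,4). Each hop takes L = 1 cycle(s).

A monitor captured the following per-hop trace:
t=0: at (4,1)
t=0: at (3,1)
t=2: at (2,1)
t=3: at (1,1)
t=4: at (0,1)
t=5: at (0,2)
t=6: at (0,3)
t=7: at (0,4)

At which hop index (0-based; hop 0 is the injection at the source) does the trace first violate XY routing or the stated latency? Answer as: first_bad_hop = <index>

  1: Δx=-1 Δy=+0 Δt=0 [BAD: Δcyc=0≠L]

first_bad_hop = 1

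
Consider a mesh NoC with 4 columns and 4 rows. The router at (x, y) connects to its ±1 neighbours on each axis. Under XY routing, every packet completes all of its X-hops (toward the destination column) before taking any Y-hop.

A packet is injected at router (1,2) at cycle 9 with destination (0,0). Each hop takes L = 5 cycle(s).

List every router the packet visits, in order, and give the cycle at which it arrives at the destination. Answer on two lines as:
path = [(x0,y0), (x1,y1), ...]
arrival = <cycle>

path = [(1,2), (0,2), (0,1), (0,0)]
arrival = 24

src (1,2)  cyc=9
W→(0,2)  cyc=14
S→(0,1)  cyc=19
S→(0,0)  cyc=24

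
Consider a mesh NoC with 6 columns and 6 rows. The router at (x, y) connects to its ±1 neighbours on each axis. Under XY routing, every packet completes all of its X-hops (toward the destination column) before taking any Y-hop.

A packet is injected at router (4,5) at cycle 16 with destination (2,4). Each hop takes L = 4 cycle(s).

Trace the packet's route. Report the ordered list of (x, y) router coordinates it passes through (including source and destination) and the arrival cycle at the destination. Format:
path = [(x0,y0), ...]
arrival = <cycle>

t=16: at (4,5)
t=20: at (3,5) after W
t=24: at (2,5) after W
t=28: at (2,4) after S

path = [(4,5), (3,5), (2,5), (2,4)]
arrival = 28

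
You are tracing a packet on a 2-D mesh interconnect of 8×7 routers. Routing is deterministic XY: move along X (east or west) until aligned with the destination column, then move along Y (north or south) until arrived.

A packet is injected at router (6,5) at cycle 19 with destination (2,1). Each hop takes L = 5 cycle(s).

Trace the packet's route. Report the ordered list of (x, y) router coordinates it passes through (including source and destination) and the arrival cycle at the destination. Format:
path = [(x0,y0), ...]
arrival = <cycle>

path = [(6,5), (5,5), (4,5), (3,5), (2,5), (2,4), (2,3), (2,2), (2,1)]
arrival = 59

  0. router=(6,5) cycle=19 (inject)
  1. router=(5,5) cycle=24 dir=W
  2. router=(4,5) cycle=29 dir=W
  3. router=(3,5) cycle=34 dir=W
  4. router=(2,5) cycle=39 dir=W
  5. router=(2,4) cycle=44 dir=S
  6. router=(2,3) cycle=49 dir=S
  7. router=(2,2) cycle=54 dir=S
  8. router=(2,1) cycle=59 dir=S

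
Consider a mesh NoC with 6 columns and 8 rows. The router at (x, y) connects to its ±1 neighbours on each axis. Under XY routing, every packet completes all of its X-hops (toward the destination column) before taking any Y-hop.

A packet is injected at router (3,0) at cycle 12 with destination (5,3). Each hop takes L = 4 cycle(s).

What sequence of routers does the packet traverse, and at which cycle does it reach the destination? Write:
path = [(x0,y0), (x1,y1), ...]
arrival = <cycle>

src (3,0)  cyc=12
E→(4,0)  cyc=16
E→(5,0)  cyc=20
N→(5,1)  cyc=24
N→(5,2)  cyc=28
N→(5,3)  cyc=32

path = [(3,0), (4,0), (5,0), (5,1), (5,2), (5,3)]
arrival = 32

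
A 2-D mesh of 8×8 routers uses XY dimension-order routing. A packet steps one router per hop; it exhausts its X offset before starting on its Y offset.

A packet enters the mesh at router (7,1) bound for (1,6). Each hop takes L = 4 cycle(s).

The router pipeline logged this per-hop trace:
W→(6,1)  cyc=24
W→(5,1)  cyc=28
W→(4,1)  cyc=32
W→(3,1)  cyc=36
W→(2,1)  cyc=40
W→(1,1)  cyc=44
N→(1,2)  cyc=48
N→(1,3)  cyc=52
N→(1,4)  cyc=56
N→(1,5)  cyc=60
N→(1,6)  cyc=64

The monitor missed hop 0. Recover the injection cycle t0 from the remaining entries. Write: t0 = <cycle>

t0 = 20

Hop 1 reached at cycle 24; hop k is at t0 + k·L.
t0 = cyc[1] − L = 24 − 4 = 20.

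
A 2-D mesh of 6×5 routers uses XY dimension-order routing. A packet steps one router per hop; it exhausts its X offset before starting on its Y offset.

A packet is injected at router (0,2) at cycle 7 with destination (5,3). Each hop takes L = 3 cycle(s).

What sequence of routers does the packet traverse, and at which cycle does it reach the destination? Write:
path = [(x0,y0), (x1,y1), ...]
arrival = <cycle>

#0 — 0,2 | c7
#1 — 1,2 | c10 | E
#2 — 2,2 | c13 | E
#3 — 3,2 | c16 | E
#4 — 4,2 | c19 | E
#5 — 5,2 | c22 | E
#6 — 5,3 | c25 | N

path = [(0,2), (1,2), (2,2), (3,2), (4,2), (5,2), (5,3)]
arrival = 25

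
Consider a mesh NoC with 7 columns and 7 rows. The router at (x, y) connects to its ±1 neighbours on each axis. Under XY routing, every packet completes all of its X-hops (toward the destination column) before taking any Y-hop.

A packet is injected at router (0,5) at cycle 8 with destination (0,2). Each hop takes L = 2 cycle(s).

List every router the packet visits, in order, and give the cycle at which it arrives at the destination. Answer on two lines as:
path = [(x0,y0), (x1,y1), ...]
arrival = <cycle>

  0. router=(0,5) cycle=8 (inject)
  1. router=(0,4) cycle=10 dir=S
  2. router=(0,3) cycle=12 dir=S
  3. router=(0,2) cycle=14 dir=S

path = [(0,5), (0,4), (0,3), (0,2)]
arrival = 14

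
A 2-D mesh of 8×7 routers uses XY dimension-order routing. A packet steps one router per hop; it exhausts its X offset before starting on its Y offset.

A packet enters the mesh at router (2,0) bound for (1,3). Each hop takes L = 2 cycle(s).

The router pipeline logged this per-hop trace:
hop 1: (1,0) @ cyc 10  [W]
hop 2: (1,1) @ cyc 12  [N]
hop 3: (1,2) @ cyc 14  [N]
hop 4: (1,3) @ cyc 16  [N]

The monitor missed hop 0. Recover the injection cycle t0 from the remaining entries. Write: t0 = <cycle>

t0 = 8

The first recorded entry is hop 1 at cycle 10.
Therefore t0 = 10 − L = 8.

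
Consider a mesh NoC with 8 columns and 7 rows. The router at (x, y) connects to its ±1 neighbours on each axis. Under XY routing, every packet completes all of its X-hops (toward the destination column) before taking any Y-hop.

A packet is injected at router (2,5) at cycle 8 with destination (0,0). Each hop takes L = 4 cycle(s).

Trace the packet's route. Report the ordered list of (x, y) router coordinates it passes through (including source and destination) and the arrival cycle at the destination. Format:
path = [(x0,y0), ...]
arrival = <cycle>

#0 — 2,5 | c8
#1 — 1,5 | c12 | W
#2 — 0,5 | c16 | W
#3 — 0,4 | c20 | S
#4 — 0,3 | c24 | S
#5 — 0,2 | c28 | S
#6 — 0,1 | c32 | S
#7 — 0,0 | c36 | S

path = [(2,5), (1,5), (0,5), (0,4), (0,3), (0,2), (0,1), (0,0)]
arrival = 36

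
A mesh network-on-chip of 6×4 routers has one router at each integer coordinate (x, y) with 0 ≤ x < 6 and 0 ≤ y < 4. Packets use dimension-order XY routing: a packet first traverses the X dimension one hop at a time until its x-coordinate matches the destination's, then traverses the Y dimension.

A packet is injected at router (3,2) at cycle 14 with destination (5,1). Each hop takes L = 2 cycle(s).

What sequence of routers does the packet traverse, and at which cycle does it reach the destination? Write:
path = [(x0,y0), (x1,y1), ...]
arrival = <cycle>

t=14: at (3,2)
t=16: at (4,2) after E
t=18: at (5,2) after E
t=20: at (5,1) after S

path = [(3,2), (4,2), (5,2), (5,1)]
arrival = 20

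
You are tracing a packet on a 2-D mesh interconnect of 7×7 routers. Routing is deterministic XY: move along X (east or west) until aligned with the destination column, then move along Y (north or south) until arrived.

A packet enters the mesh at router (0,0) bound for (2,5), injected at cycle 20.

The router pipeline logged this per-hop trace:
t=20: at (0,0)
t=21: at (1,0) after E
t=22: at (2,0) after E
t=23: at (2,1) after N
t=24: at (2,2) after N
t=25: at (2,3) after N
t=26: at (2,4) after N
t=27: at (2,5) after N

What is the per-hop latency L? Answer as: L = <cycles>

L = 1

cyc[1] − cyc[0] = 21 − 20 = 1.
Per-hop latency L = Δcyc = 1.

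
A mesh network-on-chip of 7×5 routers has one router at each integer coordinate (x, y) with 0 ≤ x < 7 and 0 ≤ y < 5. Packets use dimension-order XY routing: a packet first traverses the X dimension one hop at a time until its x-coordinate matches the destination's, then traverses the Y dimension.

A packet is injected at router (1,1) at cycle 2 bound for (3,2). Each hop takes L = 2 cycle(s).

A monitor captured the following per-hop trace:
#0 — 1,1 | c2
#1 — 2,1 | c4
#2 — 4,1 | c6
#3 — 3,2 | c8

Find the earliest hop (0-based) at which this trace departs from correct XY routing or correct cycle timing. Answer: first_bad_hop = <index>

first_bad_hop = 2

[1] (+1,+0) / 2c ⇒ ok
[2] (+2,+0) / 2c ⇒ BAD: non-unit step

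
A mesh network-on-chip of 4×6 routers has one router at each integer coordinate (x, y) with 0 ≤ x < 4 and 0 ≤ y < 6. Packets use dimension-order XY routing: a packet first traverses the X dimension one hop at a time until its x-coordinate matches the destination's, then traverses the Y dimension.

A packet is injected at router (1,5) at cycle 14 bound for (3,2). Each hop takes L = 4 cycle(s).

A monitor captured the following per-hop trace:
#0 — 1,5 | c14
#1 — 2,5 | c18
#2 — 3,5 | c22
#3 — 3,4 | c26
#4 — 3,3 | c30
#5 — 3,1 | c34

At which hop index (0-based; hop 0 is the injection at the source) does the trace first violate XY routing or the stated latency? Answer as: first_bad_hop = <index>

  1: Δx=+1 Δy=+0 Δt=4 [ok]
  2: Δx=+1 Δy=+0 Δt=4 [ok]
  3: Δx=+0 Δy=-1 Δt=4 [ok]
  4: Δx=+0 Δy=-1 Δt=4 [ok]
  5: Δx=+0 Δy=-2 Δt=4 [BAD: non-unit step]

first_bad_hop = 5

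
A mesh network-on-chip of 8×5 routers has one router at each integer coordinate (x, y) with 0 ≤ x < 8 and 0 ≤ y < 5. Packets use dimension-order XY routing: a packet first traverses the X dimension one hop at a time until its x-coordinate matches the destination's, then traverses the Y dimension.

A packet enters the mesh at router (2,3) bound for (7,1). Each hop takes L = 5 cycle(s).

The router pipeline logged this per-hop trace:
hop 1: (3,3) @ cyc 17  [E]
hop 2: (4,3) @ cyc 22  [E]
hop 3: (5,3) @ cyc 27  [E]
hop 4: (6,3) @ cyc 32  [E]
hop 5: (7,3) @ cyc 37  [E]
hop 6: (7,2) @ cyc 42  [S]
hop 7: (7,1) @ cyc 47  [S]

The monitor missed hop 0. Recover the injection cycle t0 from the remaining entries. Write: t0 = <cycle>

cyc[1] = 17 and cyc[k] = t0 + k·L for every k.
Therefore t0 = 17 − L = 12.

t0 = 12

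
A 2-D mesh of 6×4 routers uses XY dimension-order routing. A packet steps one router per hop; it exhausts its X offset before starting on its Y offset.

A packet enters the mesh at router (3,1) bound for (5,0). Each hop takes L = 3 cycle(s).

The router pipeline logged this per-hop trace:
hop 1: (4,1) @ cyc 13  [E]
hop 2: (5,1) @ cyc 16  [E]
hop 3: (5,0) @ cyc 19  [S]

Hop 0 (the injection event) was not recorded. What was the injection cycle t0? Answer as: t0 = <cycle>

Hop 1 reached at cycle 13; hop k is at t0 + k·L.
Therefore t0 = 13 − L = 10.

t0 = 10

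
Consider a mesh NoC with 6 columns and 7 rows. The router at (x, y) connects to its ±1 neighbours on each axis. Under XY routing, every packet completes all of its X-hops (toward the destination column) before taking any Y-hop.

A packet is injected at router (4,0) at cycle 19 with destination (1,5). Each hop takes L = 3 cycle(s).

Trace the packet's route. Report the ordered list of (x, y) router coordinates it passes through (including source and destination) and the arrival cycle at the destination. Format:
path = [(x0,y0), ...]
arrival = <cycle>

hop 0: (4,0) @ cyc 19
hop 1: (3,0) @ cyc 22  [W]
hop 2: (2,0) @ cyc 25  [W]
hop 3: (1,0) @ cyc 28  [W]
hop 4: (1,1) @ cyc 31  [N]
hop 5: (1,2) @ cyc 34  [N]
hop 6: (1,3) @ cyc 37  [N]
hop 7: (1,4) @ cyc 40  [N]
hop 8: (1,5) @ cyc 43  [N]

path = [(4,0), (3,0), (2,0), (1,0), (1,1), (1,2), (1,3), (1,4), (1,5)]
arrival = 43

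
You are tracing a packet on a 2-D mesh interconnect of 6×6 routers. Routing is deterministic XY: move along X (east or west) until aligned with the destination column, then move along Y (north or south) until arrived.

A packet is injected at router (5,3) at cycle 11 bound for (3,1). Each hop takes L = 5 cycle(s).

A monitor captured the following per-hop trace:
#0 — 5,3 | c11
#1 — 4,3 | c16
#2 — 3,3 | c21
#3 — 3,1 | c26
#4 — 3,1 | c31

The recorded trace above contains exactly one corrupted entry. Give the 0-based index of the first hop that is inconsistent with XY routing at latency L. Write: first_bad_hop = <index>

  1: Δx=-1 Δy=+0 Δt=5 [ok]
  2: Δx=-1 Δy=+0 Δt=5 [ok]
  3: Δx=+0 Δy=-2 Δt=5 [BAD: non-unit step]

first_bad_hop = 3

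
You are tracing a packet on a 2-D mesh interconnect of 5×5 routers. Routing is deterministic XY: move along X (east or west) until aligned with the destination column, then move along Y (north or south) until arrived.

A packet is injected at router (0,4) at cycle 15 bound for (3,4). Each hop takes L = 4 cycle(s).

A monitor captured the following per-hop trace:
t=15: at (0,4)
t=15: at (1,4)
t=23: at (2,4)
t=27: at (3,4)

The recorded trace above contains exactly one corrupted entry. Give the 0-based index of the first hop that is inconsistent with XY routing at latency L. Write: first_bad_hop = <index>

[1] (+1,+0) / 0c ⇒ BAD: Δcyc=0≠L

first_bad_hop = 1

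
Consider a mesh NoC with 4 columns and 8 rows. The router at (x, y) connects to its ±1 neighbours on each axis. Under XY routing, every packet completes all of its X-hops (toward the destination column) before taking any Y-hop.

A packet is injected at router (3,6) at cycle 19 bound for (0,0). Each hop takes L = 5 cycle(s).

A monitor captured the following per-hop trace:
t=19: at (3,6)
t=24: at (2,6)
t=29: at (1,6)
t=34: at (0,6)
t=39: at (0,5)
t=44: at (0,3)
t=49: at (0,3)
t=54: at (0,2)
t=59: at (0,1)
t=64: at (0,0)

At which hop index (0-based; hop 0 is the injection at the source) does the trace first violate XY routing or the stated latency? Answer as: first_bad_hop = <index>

first_bad_hop = 5

[1] (-1,+0) / 5c ⇒ ok
[2] (-1,+0) / 5c ⇒ ok
[3] (-1,+0) / 5c ⇒ ok
[4] (+0,-1) / 5c ⇒ ok
[5] (+0,-2) / 5c ⇒ BAD: non-unit step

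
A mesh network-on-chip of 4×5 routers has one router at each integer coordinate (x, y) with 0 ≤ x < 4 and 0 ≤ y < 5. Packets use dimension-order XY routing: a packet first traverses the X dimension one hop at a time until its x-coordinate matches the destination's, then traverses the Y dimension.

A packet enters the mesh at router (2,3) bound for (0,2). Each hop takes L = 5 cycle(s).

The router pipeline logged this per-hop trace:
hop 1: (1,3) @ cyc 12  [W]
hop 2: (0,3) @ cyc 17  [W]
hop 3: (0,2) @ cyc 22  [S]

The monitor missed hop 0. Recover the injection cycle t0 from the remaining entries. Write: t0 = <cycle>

The first recorded entry is hop 1 at cycle 12.
So t0 = 12 − 1·5 = 7.

t0 = 7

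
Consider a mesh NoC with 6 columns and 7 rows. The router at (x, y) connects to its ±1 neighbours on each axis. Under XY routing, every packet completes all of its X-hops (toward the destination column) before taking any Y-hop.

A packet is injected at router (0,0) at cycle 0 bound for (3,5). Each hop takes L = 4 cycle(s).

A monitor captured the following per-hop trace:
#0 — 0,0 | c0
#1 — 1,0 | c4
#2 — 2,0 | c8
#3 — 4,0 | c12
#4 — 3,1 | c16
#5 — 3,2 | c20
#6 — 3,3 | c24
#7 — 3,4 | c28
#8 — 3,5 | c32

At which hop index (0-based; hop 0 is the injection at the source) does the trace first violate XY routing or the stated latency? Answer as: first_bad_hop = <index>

hop 1: step (+1,+0), +4 cyc — ok
hop 2: step (+1,+0), +4 cyc — ok
hop 3: step (+2,+0), +4 cyc — BAD: non-unit step

first_bad_hop = 3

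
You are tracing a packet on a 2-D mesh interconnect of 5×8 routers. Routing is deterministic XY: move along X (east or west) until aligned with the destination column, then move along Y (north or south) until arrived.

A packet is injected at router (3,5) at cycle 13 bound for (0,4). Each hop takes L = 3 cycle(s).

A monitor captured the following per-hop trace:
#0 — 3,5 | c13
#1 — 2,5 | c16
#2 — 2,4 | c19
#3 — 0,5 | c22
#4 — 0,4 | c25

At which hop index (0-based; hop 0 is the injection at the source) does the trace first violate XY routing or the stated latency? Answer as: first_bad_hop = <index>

hop 1: step (-1,+0), +3 cyc — ok
hop 2: step (+0,-1), +3 cyc — BAD: Y-move but x=2≠0

first_bad_hop = 2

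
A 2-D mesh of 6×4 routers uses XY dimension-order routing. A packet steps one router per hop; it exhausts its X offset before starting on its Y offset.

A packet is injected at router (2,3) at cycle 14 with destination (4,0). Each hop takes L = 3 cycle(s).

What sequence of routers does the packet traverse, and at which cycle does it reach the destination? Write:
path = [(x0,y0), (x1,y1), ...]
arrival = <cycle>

t=14: at (2,3)
t=17: at (3,3) after E
t=20: at (4,3) after E
t=23: at (4,2) after S
t=26: at (4,1) after S
t=29: at (4,0) after S

path = [(2,3), (3,3), (4,3), (4,2), (4,1), (4,0)]
arrival = 29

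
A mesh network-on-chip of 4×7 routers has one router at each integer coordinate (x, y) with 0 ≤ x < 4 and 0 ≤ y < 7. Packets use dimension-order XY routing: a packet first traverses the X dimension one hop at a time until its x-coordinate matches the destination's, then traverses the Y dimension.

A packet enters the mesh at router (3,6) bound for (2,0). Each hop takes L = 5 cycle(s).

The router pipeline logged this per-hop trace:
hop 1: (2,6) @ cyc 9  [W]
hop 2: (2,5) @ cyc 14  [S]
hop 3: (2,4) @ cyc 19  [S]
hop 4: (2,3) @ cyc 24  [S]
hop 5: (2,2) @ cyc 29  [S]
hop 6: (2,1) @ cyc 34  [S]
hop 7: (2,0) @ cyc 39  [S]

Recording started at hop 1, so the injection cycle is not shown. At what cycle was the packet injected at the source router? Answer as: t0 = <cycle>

t0 = 4

cyc[1] = 9 and cyc[k] = t0 + k·L for every k.
So t0 = 9 − 1·5 = 4.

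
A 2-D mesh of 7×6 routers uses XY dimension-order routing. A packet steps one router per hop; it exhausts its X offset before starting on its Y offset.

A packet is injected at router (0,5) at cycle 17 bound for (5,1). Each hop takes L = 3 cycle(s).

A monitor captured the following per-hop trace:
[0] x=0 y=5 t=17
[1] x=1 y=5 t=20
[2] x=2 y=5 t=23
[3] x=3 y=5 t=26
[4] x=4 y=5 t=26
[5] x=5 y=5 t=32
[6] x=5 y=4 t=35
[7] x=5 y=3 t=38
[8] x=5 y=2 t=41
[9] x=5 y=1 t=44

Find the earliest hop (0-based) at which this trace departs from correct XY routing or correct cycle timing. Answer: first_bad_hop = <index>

check 1→ d=(1,0) cyc+3: ok
check 2→ d=(1,0) cyc+3: ok
check 3→ d=(1,0) cyc+3: ok
check 4→ d=(1,0) cyc+0: BAD: Δcyc=0≠L

first_bad_hop = 4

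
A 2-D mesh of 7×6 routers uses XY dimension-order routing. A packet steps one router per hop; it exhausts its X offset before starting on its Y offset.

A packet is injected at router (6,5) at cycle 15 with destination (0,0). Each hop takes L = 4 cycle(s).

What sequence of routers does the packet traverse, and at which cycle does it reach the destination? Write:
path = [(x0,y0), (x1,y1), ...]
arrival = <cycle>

#0 — 6,5 | c15
#1 — 5,5 | c19 | W
#2 — 4,5 | c23 | W
#3 — 3,5 | c27 | W
#4 — 2,5 | c31 | W
#5 — 1,5 | c35 | W
#6 — 0,5 | c39 | W
#7 — 0,4 | c43 | S
#8 — 0,3 | c47 | S
#9 — 0,2 | c51 | S
#10 — 0,1 | c55 | S
#11 — 0,0 | c59 | S

path = [(6,5), (5,5), (4,5), (3,5), (2,5), (1,5), (0,5), (0,4), (0,3), (0,2), (0,1), (0,0)]
arrival = 59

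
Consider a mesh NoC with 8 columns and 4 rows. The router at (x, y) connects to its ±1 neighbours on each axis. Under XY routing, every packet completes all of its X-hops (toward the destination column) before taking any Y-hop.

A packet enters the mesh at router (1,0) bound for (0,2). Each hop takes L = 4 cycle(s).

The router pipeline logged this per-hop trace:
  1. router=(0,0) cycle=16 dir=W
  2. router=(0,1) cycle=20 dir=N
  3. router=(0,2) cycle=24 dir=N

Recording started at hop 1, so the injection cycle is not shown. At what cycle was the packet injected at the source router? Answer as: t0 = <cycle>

t0 = 12

Hop 1 reached at cycle 16; hop k is at t0 + k·L.
Therefore t0 = 16 − L = 12.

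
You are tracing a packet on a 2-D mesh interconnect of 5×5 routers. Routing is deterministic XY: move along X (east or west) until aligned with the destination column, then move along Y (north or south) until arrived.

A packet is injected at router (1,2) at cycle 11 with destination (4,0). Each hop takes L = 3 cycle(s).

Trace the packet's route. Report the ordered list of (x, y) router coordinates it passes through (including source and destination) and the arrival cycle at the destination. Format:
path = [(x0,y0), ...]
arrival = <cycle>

path = [(1,2), (2,2), (3,2), (4,2), (4,1), (4,0)]
arrival = 26

  0. router=(1,2) cycle=11 (inject)
  1. router=(2,2) cycle=14 dir=E
  2. router=(3,2) cycle=17 dir=E
  3. router=(4,2) cycle=20 dir=E
  4. router=(4,1) cycle=23 dir=S
  5. router=(4,0) cycle=26 dir=S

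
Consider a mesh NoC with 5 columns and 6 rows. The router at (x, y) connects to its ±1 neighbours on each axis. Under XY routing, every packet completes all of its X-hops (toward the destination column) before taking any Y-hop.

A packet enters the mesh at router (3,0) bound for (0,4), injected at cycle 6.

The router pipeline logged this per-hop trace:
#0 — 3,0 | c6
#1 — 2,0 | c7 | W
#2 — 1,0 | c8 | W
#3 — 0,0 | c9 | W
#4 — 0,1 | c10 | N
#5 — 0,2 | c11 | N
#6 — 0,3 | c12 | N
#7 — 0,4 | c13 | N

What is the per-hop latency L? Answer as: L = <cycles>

L = 1

Between hops 0 and 1 the cycle counter advances 7 − 6 = 1.
Per-hop latency L = Δcyc = 1.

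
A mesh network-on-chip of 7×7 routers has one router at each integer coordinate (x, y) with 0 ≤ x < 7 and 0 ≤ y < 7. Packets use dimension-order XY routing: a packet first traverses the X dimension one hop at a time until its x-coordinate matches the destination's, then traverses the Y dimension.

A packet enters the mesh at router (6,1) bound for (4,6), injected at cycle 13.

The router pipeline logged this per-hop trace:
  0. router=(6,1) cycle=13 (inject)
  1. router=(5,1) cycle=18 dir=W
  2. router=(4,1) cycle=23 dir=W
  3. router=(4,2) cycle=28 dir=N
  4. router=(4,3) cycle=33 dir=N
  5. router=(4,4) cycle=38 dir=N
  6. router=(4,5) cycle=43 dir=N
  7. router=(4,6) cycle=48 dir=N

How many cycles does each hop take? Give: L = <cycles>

Δcyc across hop 0→1: 18 − 13 = 5.
That increment is L by definition: L = 5.

L = 5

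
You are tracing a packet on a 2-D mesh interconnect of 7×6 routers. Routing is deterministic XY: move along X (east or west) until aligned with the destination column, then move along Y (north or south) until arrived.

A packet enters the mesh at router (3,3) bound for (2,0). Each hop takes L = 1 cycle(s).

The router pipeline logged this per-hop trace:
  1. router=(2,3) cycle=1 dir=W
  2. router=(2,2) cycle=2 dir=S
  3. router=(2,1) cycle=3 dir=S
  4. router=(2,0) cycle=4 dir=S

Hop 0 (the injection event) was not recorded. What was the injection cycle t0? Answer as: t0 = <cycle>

cyc[1] = 1 and cyc[k] = t0 + k·L for every k.
Subtract one hop: t0 = 1 − 1 = 0.

t0 = 0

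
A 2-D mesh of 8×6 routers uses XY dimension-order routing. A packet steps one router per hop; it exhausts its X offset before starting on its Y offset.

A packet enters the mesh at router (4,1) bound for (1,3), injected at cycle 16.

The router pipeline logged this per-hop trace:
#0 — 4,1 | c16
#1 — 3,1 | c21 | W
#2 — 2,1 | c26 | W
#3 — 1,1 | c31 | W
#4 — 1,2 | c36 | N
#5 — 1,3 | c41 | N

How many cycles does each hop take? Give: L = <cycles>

Δcyc across hop 0→1: 21 − 16 = 5.
Per-hop latency L = Δcyc = 5.

L = 5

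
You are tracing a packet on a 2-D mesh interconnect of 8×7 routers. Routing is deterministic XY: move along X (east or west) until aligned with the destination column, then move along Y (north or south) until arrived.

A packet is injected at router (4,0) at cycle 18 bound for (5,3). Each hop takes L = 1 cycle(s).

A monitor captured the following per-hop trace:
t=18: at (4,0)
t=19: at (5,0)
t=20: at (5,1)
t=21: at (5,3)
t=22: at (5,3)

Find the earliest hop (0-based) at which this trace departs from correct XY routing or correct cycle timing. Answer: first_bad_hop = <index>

hop 1: step (+1,+0), +1 cyc — ok
hop 2: step (+0,+1), +1 cyc — ok
hop 3: step (+0,+2), +1 cyc — BAD: non-unit step

first_bad_hop = 3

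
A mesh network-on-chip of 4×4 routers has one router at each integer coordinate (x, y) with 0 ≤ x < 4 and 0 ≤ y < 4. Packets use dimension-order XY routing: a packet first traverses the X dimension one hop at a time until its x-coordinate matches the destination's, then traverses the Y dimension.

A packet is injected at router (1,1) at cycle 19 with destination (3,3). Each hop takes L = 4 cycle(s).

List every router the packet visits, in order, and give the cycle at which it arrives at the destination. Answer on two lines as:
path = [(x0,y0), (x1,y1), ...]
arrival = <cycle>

path = [(1,1), (2,1), (3,1), (3,2), (3,3)]
arrival = 35

hop 0: (1,1) @ cyc 19
hop 1: (2,1) @ cyc 23  [E]
hop 2: (3,1) @ cyc 27  [E]
hop 3: (3,2) @ cyc 31  [N]
hop 4: (3,3) @ cyc 35  [N]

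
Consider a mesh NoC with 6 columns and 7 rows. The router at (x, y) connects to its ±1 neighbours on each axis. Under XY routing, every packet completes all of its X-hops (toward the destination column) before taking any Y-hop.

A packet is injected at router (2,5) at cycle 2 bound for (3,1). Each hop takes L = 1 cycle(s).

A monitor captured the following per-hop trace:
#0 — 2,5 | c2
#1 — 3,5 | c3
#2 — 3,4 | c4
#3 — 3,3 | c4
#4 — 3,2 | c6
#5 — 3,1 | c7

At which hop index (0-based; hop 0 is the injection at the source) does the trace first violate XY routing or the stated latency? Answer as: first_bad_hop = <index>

first_bad_hop = 3

check 1→ d=(1,0) cyc+1: ok
check 2→ d=(0,-1) cyc+1: ok
check 3→ d=(0,-1) cyc+0: BAD: Δcyc=0≠L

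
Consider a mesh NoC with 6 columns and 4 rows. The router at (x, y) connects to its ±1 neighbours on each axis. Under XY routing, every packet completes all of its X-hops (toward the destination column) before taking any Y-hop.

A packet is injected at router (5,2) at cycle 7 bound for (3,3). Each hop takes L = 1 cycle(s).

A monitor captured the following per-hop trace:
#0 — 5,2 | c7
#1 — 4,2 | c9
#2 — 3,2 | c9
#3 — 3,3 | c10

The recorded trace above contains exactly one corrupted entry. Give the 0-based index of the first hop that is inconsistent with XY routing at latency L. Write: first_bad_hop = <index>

hop 1: step (-1,+0), +2 cyc — BAD: Δcyc=2≠L

first_bad_hop = 1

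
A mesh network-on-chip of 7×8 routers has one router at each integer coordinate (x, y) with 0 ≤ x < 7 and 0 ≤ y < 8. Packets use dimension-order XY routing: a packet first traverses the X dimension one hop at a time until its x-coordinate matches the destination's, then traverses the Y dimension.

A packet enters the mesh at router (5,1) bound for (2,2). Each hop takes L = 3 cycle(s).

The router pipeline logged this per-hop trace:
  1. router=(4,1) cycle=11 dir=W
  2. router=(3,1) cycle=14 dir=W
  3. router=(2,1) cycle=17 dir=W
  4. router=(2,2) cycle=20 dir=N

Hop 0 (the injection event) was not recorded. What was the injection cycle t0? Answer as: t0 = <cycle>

The first recorded entry is hop 1 at cycle 11.
t0 = cyc[1] − L = 11 − 3 = 8.

t0 = 8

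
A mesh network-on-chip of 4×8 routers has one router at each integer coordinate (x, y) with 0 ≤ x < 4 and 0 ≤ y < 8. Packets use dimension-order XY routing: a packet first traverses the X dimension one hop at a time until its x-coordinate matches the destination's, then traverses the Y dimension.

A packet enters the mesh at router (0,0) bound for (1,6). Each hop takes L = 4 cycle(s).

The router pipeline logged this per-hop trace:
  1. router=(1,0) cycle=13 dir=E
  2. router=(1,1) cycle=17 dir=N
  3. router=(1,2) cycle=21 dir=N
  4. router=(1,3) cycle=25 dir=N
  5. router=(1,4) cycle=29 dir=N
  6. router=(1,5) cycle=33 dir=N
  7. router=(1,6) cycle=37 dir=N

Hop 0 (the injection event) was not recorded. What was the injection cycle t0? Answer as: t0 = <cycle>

t0 = 9

The first recorded entry is hop 1 at cycle 13.
Therefore t0 = 13 − L = 9.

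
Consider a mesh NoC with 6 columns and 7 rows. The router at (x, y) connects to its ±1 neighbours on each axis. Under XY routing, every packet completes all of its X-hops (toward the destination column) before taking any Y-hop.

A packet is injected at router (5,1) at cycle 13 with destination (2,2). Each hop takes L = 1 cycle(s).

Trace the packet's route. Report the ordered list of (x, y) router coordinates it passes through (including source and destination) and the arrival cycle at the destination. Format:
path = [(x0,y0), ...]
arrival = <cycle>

t=13: at (5,1)
t=14: at (4,1) after W
t=15: at (3,1) after W
t=16: at (2,1) after W
t=17: at (2,2) after N

path = [(5,1), (4,1), (3,1), (2,1), (2,2)]
arrival = 17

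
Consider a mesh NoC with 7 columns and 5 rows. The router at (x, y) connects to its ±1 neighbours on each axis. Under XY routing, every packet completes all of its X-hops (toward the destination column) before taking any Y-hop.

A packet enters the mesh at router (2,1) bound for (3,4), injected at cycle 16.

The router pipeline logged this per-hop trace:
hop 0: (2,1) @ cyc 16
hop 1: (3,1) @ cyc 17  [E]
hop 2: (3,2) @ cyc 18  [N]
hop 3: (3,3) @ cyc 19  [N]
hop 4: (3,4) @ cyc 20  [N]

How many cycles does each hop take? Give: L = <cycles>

From hop 0 (16) to hop 1 (17): +1 cycles.
Each hop adds L, hence L = 1.

L = 1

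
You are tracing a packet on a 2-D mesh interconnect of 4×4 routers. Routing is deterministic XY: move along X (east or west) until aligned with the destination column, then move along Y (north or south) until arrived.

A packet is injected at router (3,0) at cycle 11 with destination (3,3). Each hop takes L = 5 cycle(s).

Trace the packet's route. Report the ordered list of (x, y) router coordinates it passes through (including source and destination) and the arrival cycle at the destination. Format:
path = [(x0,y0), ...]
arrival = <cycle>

path = [(3,0), (3,1), (3,2), (3,3)]
arrival = 26

[0] x=3 y=0 t=11
[1] x=3 y=1 t=16 →N
[2] x=3 y=2 t=21 →N
[3] x=3 y=3 t=26 →N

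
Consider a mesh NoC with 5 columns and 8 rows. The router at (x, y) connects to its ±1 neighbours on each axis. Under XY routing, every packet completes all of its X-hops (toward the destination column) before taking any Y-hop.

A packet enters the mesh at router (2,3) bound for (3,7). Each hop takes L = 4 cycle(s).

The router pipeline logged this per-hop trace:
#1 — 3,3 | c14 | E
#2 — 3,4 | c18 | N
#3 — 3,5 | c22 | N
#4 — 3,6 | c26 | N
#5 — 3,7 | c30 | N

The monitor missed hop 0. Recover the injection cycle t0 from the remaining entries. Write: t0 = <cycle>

The first recorded entry is hop 1 at cycle 14.
So t0 = 14 − 1·4 = 10.

t0 = 10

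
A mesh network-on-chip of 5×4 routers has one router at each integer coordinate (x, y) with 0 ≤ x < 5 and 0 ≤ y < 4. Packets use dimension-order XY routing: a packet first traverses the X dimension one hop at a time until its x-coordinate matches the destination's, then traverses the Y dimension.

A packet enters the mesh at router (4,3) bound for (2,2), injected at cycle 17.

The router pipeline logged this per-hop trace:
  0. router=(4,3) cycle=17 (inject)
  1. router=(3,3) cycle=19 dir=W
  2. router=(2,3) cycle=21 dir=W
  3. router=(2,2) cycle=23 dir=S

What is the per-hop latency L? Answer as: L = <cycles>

L = 2

From hop 0 (17) to hop 1 (19): +2 cycles.
Each hop adds L, hence L = 2.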